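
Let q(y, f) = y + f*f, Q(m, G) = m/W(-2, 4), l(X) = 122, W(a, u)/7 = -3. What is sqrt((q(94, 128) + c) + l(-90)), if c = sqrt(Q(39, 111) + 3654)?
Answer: sqrt(813400 + 7*sqrt(178955))/7 ≈ 129.08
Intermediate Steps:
W(a, u) = -21 (W(a, u) = 7*(-3) = -21)
Q(m, G) = -m/21 (Q(m, G) = m/(-21) = m*(-1/21) = -m/21)
q(y, f) = y + f**2
c = sqrt(178955)/7 (c = sqrt(-1/21*39 + 3654) = sqrt(-13/7 + 3654) = sqrt(25565/7) = sqrt(178955)/7 ≈ 60.433)
sqrt((q(94, 128) + c) + l(-90)) = sqrt(((94 + 128**2) + sqrt(178955)/7) + 122) = sqrt(((94 + 16384) + sqrt(178955)/7) + 122) = sqrt((16478 + sqrt(178955)/7) + 122) = sqrt(16600 + sqrt(178955)/7)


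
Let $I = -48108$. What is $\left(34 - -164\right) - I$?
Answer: $48306$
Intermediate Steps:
$\left(34 - -164\right) - I = \left(34 - -164\right) - -48108 = \left(34 + 164\right) + 48108 = 198 + 48108 = 48306$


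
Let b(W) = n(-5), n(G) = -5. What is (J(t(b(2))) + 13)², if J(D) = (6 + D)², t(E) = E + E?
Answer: 841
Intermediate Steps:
b(W) = -5
t(E) = 2*E
(J(t(b(2))) + 13)² = ((6 + 2*(-5))² + 13)² = ((6 - 10)² + 13)² = ((-4)² + 13)² = (16 + 13)² = 29² = 841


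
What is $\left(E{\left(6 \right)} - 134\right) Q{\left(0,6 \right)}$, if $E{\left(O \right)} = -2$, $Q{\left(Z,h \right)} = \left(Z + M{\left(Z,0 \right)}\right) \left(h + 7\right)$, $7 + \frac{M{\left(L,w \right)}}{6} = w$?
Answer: $74256$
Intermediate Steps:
$M{\left(L,w \right)} = -42 + 6 w$
$Q{\left(Z,h \right)} = \left(-42 + Z\right) \left(7 + h\right)$ ($Q{\left(Z,h \right)} = \left(Z + \left(-42 + 6 \cdot 0\right)\right) \left(h + 7\right) = \left(Z + \left(-42 + 0\right)\right) \left(7 + h\right) = \left(Z - 42\right) \left(7 + h\right) = \left(-42 + Z\right) \left(7 + h\right)$)
$\left(E{\left(6 \right)} - 134\right) Q{\left(0,6 \right)} = \left(-2 - 134\right) \left(-294 - 252 + 7 \cdot 0 + 0 \cdot 6\right) = - 136 \left(-294 - 252 + 0 + 0\right) = \left(-136\right) \left(-546\right) = 74256$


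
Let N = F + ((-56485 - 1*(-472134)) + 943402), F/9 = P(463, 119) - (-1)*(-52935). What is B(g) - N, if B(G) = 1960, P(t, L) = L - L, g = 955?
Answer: -880676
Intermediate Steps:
P(t, L) = 0
F = -476415 (F = 9*(0 - (-1)*(-52935)) = 9*(0 - 1*52935) = 9*(0 - 52935) = 9*(-52935) = -476415)
N = 882636 (N = -476415 + ((-56485 - 1*(-472134)) + 943402) = -476415 + ((-56485 + 472134) + 943402) = -476415 + (415649 + 943402) = -476415 + 1359051 = 882636)
B(g) - N = 1960 - 1*882636 = 1960 - 882636 = -880676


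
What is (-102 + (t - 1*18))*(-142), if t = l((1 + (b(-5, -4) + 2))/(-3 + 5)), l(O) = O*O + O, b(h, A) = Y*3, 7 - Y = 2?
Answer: 4260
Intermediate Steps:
Y = 5 (Y = 7 - 1*2 = 7 - 2 = 5)
b(h, A) = 15 (b(h, A) = 5*3 = 15)
l(O) = O + O² (l(O) = O² + O = O + O²)
t = 90 (t = ((1 + (15 + 2))/(-3 + 5))*(1 + (1 + (15 + 2))/(-3 + 5)) = ((1 + 17)/2)*(1 + (1 + 17)/2) = (18*(½))*(1 + 18*(½)) = 9*(1 + 9) = 9*10 = 90)
(-102 + (t - 1*18))*(-142) = (-102 + (90 - 1*18))*(-142) = (-102 + (90 - 18))*(-142) = (-102 + 72)*(-142) = -30*(-142) = 4260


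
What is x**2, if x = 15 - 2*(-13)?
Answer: 1681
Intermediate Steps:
x = 41 (x = 15 + 26 = 41)
x**2 = 41**2 = 1681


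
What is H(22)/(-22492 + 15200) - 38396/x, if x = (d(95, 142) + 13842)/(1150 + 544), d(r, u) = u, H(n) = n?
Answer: -14821643133/3186604 ≈ -4651.2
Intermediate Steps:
x = 6992/847 (x = (142 + 13842)/(1150 + 544) = 13984/1694 = 13984*(1/1694) = 6992/847 ≈ 8.2550)
H(22)/(-22492 + 15200) - 38396/x = 22/(-22492 + 15200) - 38396/6992/847 = 22/(-7292) - 38396*847/6992 = 22*(-1/7292) - 8130353/1748 = -11/3646 - 8130353/1748 = -14821643133/3186604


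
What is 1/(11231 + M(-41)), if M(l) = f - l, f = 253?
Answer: 1/11525 ≈ 8.6768e-5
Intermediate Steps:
M(l) = 253 - l
1/(11231 + M(-41)) = 1/(11231 + (253 - 1*(-41))) = 1/(11231 + (253 + 41)) = 1/(11231 + 294) = 1/11525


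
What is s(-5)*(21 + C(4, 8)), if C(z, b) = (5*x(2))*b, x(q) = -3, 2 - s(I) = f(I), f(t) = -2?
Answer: -396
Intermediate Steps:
s(I) = 4 (s(I) = 2 - 1*(-2) = 2 + 2 = 4)
C(z, b) = -15*b (C(z, b) = (5*(-3))*b = -15*b)
s(-5)*(21 + C(4, 8)) = 4*(21 - 15*8) = 4*(21 - 120) = 4*(-99) = -396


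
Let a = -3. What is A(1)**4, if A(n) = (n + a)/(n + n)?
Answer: 1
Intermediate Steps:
A(n) = (-3 + n)/(2*n) (A(n) = (n - 3)/(n + n) = (-3 + n)/((2*n)) = (-3 + n)*(1/(2*n)) = (-3 + n)/(2*n))
A(1)**4 = ((1/2)*(-3 + 1)/1)**4 = ((1/2)*1*(-2))**4 = (-1)**4 = 1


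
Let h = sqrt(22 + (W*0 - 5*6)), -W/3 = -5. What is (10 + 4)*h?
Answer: 28*I*sqrt(2) ≈ 39.598*I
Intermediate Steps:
W = 15 (W = -3*(-5) = 15)
h = 2*I*sqrt(2) (h = sqrt(22 + (15*0 - 5*6)) = sqrt(22 + (0 - 30)) = sqrt(22 - 30) = sqrt(-8) = 2*I*sqrt(2) ≈ 2.8284*I)
(10 + 4)*h = (10 + 4)*(2*I*sqrt(2)) = 14*(2*I*sqrt(2)) = 28*I*sqrt(2)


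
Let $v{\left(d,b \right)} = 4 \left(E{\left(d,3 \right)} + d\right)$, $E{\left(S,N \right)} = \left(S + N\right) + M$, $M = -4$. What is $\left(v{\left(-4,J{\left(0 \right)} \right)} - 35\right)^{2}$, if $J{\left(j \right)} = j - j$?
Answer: $5041$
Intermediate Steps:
$J{\left(j \right)} = 0$
$E{\left(S,N \right)} = -4 + N + S$ ($E{\left(S,N \right)} = \left(S + N\right) - 4 = \left(N + S\right) - 4 = -4 + N + S$)
$v{\left(d,b \right)} = -4 + 8 d$ ($v{\left(d,b \right)} = 4 \left(\left(-4 + 3 + d\right) + d\right) = 4 \left(\left(-1 + d\right) + d\right) = 4 \left(-1 + 2 d\right) = -4 + 8 d$)
$\left(v{\left(-4,J{\left(0 \right)} \right)} - 35\right)^{2} = \left(\left(-4 + 8 \left(-4\right)\right) - 35\right)^{2} = \left(\left(-4 - 32\right) - 35\right)^{2} = \left(-36 - 35\right)^{2} = \left(-71\right)^{2} = 5041$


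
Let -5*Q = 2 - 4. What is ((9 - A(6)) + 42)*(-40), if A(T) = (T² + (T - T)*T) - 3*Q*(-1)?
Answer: -552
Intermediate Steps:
Q = ⅖ (Q = -(2 - 4)/5 = -⅕*(-2) = ⅖ ≈ 0.40000)
A(T) = 6/5 + T² (A(T) = (T² + (T - T)*T) - 3*⅖*(-1) = (T² + 0*T) - 6/5*(-1) = (T² + 0) + 6/5 = T² + 6/5 = 6/5 + T²)
((9 - A(6)) + 42)*(-40) = ((9 - (6/5 + 6²)) + 42)*(-40) = ((9 - (6/5 + 36)) + 42)*(-40) = ((9 - 1*186/5) + 42)*(-40) = ((9 - 186/5) + 42)*(-40) = (-141/5 + 42)*(-40) = (69/5)*(-40) = -552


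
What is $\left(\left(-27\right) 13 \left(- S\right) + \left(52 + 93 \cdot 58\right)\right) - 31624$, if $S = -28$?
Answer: $-36006$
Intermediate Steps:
$\left(\left(-27\right) 13 \left(- S\right) + \left(52 + 93 \cdot 58\right)\right) - 31624 = \left(\left(-27\right) 13 \left(\left(-1\right) \left(-28\right)\right) + \left(52 + 93 \cdot 58\right)\right) - 31624 = \left(\left(-351\right) 28 + \left(52 + 5394\right)\right) - 31624 = \left(-9828 + 5446\right) - 31624 = -4382 - 31624 = -36006$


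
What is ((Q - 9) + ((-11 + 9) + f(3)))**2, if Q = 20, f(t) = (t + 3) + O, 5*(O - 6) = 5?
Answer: 484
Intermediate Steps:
O = 7 (O = 6 + (1/5)*5 = 6 + 1 = 7)
f(t) = 10 + t (f(t) = (t + 3) + 7 = (3 + t) + 7 = 10 + t)
((Q - 9) + ((-11 + 9) + f(3)))**2 = ((20 - 9) + ((-11 + 9) + (10 + 3)))**2 = ((20 - 1*9) + (-2 + 13))**2 = ((20 - 9) + 11)**2 = (11 + 11)**2 = 22**2 = 484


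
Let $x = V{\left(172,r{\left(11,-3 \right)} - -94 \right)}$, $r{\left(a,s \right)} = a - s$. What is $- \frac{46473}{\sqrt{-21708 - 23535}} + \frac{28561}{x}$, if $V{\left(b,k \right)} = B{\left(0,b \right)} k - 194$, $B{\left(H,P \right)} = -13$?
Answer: $- \frac{28561}{1598} + \frac{15491 i \sqrt{5027}}{5027} \approx -17.873 + 218.49 i$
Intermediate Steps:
$V{\left(b,k \right)} = -194 - 13 k$ ($V{\left(b,k \right)} = - 13 k - 194 = -194 - 13 k$)
$x = -1598$ ($x = -194 - 13 \left(\left(11 - -3\right) - -94\right) = -194 - 13 \left(\left(11 + 3\right) + 94\right) = -194 - 13 \left(14 + 94\right) = -194 - 1404 = -1598$)
$- \frac{46473}{\sqrt{-21708 - 23535}} + \frac{28561}{x} = - \frac{46473}{\sqrt{-21708 - 23535}} + \frac{28561}{-1598} = - \frac{46473}{\sqrt{-45243}} + 28561 \left(- \frac{1}{1598}\right) = - \frac{46473}{3 i \sqrt{5027}} - \frac{28561}{1598} = - 46473 \left(- \frac{i \sqrt{5027}}{15081}\right) - \frac{28561}{1598} = \frac{15491 i \sqrt{5027}}{5027} - \frac{28561}{1598} = - \frac{28561}{1598} + \frac{15491 i \sqrt{5027}}{5027}$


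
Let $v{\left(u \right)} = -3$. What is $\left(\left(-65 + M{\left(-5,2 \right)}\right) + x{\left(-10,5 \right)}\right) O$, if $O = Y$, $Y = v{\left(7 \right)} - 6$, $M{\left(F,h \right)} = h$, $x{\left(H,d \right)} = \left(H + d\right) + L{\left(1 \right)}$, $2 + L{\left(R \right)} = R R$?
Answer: $621$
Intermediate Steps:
$L{\left(R \right)} = -2 + R^{2}$ ($L{\left(R \right)} = -2 + R R = -2 + R^{2}$)
$x{\left(H,d \right)} = -1 + H + d$ ($x{\left(H,d \right)} = \left(H + d\right) - \left(2 - 1^{2}\right) = \left(H + d\right) + \left(-2 + 1\right) = \left(H + d\right) - 1 = -1 + H + d$)
$Y = -9$ ($Y = -3 - 6 = -9$)
$O = -9$
$\left(\left(-65 + M{\left(-5,2 \right)}\right) + x{\left(-10,5 \right)}\right) O = \left(\left(-65 + 2\right) - 6\right) \left(-9\right) = \left(-63 - 6\right) \left(-9\right) = \left(-69\right) \left(-9\right) = 621$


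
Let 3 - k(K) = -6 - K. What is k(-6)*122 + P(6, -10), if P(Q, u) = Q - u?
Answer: 382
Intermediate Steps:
k(K) = 9 + K (k(K) = 3 - (-6 - K) = 3 + (6 + K) = 9 + K)
k(-6)*122 + P(6, -10) = (9 - 6)*122 + (6 - 1*(-10)) = 3*122 + (6 + 10) = 366 + 16 = 382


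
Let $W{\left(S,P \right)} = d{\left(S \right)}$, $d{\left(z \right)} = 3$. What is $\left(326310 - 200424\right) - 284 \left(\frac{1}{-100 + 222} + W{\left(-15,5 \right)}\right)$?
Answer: $\frac{7626932}{61} \approx 1.2503 \cdot 10^{5}$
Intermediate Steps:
$W{\left(S,P \right)} = 3$
$\left(326310 - 200424\right) - 284 \left(\frac{1}{-100 + 222} + W{\left(-15,5 \right)}\right) = \left(326310 - 200424\right) - 284 \left(\frac{1}{-100 + 222} + 3\right) = 125886 - 284 \left(\frac{1}{122} + 3\right) = 125886 - \frac{52114}{61} = \frac{7626932}{61}$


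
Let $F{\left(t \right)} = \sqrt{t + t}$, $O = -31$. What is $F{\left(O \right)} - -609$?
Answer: $609 + i \sqrt{62} \approx 609.0 + 7.874 i$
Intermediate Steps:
$F{\left(t \right)} = \sqrt{2} \sqrt{t}$ ($F{\left(t \right)} = \sqrt{2 t} = \sqrt{2} \sqrt{t}$)
$F{\left(O \right)} - -609 = \sqrt{2} \sqrt{-31} - -609 = \sqrt{2} i \sqrt{31} + 609 = i \sqrt{62} + 609 = 609 + i \sqrt{62}$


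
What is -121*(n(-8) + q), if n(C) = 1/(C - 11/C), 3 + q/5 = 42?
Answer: -1249567/53 ≈ -23577.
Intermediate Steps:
q = 195 (q = -15 + 5*42 = -15 + 210 = 195)
-121*(n(-8) + q) = -121*(-8/(-11 + (-8)²) + 195) = -121*(-8/(-11 + 64) + 195) = -121*(-8/53 + 195) = -121*10327/53 = -1249567/53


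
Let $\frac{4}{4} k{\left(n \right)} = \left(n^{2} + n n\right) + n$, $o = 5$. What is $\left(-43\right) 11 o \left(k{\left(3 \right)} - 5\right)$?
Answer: $-37840$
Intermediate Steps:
$k{\left(n \right)} = n + 2 n^{2}$ ($k{\left(n \right)} = \left(n^{2} + n n\right) + n = \left(n^{2} + n^{2}\right) + n = 2 n^{2} + n = n + 2 n^{2}$)
$\left(-43\right) 11 o \left(k{\left(3 \right)} - 5\right) = \left(-43\right) 11 \cdot 5 \left(3 \left(1 + 2 \cdot 3\right) - 5\right) = - 473 \cdot 5 \left(3 \left(1 + 6\right) - 5\right) = - 473 \cdot 5 \left(3 \cdot 7 - 5\right) = - 473 \cdot 5 \left(21 - 5\right) = - 473 \cdot 5 \cdot 16 = \left(-473\right) 80 = -37840$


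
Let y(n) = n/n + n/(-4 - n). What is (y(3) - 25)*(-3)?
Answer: 513/7 ≈ 73.286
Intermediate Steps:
y(n) = 1 + n/(-4 - n)
(y(3) - 25)*(-3) = (4/(4 + 3) - 25)*(-3) = (4/7 - 25)*(-3) = -171/7*(-3) = 513/7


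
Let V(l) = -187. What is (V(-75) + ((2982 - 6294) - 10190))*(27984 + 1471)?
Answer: -403209495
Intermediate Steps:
(V(-75) + ((2982 - 6294) - 10190))*(27984 + 1471) = (-187 + ((2982 - 6294) - 10190))*(27984 + 1471) = (-187 + (-3312 - 10190))*29455 = (-187 - 13502)*29455 = -13689*29455 = -403209495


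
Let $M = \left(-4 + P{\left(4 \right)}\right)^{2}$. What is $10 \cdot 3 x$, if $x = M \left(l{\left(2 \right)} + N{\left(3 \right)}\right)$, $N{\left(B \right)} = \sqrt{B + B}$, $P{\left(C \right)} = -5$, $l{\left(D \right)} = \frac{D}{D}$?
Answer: $2430 + 2430 \sqrt{6} \approx 8382.3$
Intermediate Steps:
$l{\left(D \right)} = 1$
$M = 81$ ($M = \left(-4 - 5\right)^{2} = \left(-9\right)^{2} = 81$)
$N{\left(B \right)} = \sqrt{2} \sqrt{B}$ ($N{\left(B \right)} = \sqrt{2 B} = \sqrt{2} \sqrt{B}$)
$x = 81 + 81 \sqrt{6}$ ($x = 81 \left(1 + \sqrt{2} \sqrt{3}\right) = 81 \left(1 + \sqrt{6}\right) = 81 + 81 \sqrt{6} \approx 279.41$)
$10 \cdot 3 x = 10 \cdot 3 \left(81 + 81 \sqrt{6}\right) = 30 \left(81 + 81 \sqrt{6}\right) = 2430 + 2430 \sqrt{6}$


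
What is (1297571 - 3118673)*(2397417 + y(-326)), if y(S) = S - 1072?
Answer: -4363394992938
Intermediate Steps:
y(S) = -1072 + S
(1297571 - 3118673)*(2397417 + y(-326)) = (1297571 - 3118673)*(2397417 + (-1072 - 326)) = -1821102*(2397417 - 1398) = -1821102*2396019 = -4363394992938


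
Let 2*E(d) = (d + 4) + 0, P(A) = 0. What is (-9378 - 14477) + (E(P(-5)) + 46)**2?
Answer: -21551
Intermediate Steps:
E(d) = 2 + d/2 (E(d) = ((d + 4) + 0)/2 = ((4 + d) + 0)/2 = (4 + d)/2 = 2 + d/2)
(-9378 - 14477) + (E(P(-5)) + 46)**2 = (-9378 - 14477) + ((2 + (1/2)*0) + 46)**2 = -23855 + ((2 + 0) + 46)**2 = -23855 + (2 + 46)**2 = -23855 + 48**2 = -23855 + 2304 = -21551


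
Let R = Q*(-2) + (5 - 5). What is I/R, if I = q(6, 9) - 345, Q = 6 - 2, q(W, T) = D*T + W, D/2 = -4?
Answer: 411/8 ≈ 51.375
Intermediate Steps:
D = -8 (D = 2*(-4) = -8)
q(W, T) = W - 8*T (q(W, T) = -8*T + W = W - 8*T)
Q = 4
R = -8 (R = 4*(-2) + (5 - 5) = -8 + 0 = -8)
I = -411 (I = (6 - 8*9) - 345 = (6 - 72) - 345 = -66 - 345 = -411)
I/R = -411/(-8) = -411*(-1/8) = 411/8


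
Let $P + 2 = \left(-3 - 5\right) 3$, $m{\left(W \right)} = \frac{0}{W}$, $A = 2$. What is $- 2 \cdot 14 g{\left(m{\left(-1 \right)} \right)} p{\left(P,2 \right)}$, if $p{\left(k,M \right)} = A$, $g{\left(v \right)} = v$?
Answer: $0$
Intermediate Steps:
$m{\left(W \right)} = 0$
$P = -26$ ($P = -2 + \left(-3 - 5\right) 3 = -2 - 24 = -26$)
$p{\left(k,M \right)} = 2$
$- 2 \cdot 14 g{\left(m{\left(-1 \right)} \right)} p{\left(P,2 \right)} = - 2 \cdot 14 \cdot 0 \cdot 2 = - 2 \cdot 0 \cdot 2 = \left(-2\right) 0 = 0$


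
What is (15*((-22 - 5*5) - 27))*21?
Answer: -23310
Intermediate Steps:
(15*((-22 - 5*5) - 27))*21 = (15*((-22 - 25) - 27))*21 = (15*(-47 - 27))*21 = (15*(-74))*21 = -1110*21 = -23310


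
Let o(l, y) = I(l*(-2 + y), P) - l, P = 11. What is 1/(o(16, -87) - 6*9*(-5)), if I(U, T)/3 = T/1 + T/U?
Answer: 1424/408655 ≈ 0.0034846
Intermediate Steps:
I(U, T) = 3*T + 3*T/U (I(U, T) = 3*(T/1 + T/U) = 3*(T*1 + T/U) = 3*(T + T/U) = 3*T + 3*T/U)
o(l, y) = -l + 33*(1 + l*(-2 + y))/(l*(-2 + y)) (o(l, y) = 3*11*(1 + l*(-2 + y))/(l*(-2 + y)) - l = 3*11*(1/(l*(-2 + y)))*(1 + l*(-2 + y)) - l = 33*(1 + l*(-2 + y))/(l*(-2 + y)) - l = -l + 33*(1 + l*(-2 + y))/(l*(-2 + y)))
1/(o(16, -87) - 6*9*(-5)) = 1/((33 + 16²*(2 - 1*(-87)) + 33*16*(-2 - 87))/(16*(-2 - 87)) - 6*9*(-5)) = 1/((1/16)*(33 + 256*(2 + 87) + 33*16*(-89))/(-89) - 54*(-5)) = 1/((1/16)*(-1/89)*(33 + 256*89 - 46992) + 270) = 1/((1/16)*(-1/89)*(33 + 22784 - 46992) + 270) = 1/((1/16)*(-1/89)*(-24175) + 270) = 1/(24175/1424 + 270) = 1/(408655/1424) = 1424/408655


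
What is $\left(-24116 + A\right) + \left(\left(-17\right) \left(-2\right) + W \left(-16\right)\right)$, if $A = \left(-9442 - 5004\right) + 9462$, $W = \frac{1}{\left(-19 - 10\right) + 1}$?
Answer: $- \frac{203458}{7} \approx -29065.0$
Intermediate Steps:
$W = - \frac{1}{28}$ ($W = \frac{1}{\left(-19 - 10\right) + 1} = \frac{1}{-29 + 1} = \frac{1}{-28} = - \frac{1}{28} \approx -0.035714$)
$A = -4984$ ($A = -14446 + 9462 = -4984$)
$\left(-24116 + A\right) + \left(\left(-17\right) \left(-2\right) + W \left(-16\right)\right) = \left(-24116 - 4984\right) - - \frac{242}{7} = -29100 + \left(34 + \frac{4}{7}\right) = -29100 + \frac{242}{7} = - \frac{203458}{7}$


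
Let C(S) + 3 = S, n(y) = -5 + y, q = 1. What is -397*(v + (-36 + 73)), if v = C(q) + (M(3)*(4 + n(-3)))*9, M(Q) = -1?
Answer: -28187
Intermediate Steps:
C(S) = -3 + S
v = 34 (v = (-3 + 1) - (4 + (-5 - 3))*9 = -2 - (4 - 8)*9 = -2 - 1*(-4)*9 = -2 + 4*9 = -2 + 36 = 34)
-397*(v + (-36 + 73)) = -397*(34 + (-36 + 73)) = -397*(34 + 37) = -397*71 = -28187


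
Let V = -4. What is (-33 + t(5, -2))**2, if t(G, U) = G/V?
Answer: 18769/16 ≈ 1173.1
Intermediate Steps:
t(G, U) = -G/4 (t(G, U) = G/(-4) = G*(-1/4) = -G/4)
(-33 + t(5, -2))**2 = (-33 - 1/4*5)**2 = (-33 - 5/4)**2 = (-137/4)**2 = 18769/16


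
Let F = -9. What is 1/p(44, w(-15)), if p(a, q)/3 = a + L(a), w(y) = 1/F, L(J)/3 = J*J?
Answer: 1/17556 ≈ 5.6961e-5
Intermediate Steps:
L(J) = 3*J² (L(J) = 3*(J*J) = 3*J²)
w(y) = -⅑ (w(y) = 1/(-9) = -⅑)
p(a, q) = 3*a + 9*a² (p(a, q) = 3*(a + 3*a²) = 3*a + 9*a²)
1/p(44, w(-15)) = 1/(3*44*(1 + 3*44)) = 1/(3*44*(1 + 132)) = 1/(3*44*133) = 1/17556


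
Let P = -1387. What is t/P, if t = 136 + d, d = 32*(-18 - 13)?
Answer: 856/1387 ≈ 0.61716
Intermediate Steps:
d = -992 (d = 32*(-31) = -992)
t = -856 (t = 136 - 992 = -856)
t/P = -856/(-1387) = -856*(-1/1387) = 856/1387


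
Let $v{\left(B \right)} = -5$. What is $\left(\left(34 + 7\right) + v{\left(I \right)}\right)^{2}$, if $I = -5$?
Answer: $1296$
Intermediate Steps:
$\left(\left(34 + 7\right) + v{\left(I \right)}\right)^{2} = \left(\left(34 + 7\right) - 5\right)^{2} = \left(41 - 5\right)^{2} = 36^{2} = 1296$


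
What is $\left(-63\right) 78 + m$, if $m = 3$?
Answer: $-4911$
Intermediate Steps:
$\left(-63\right) 78 + m = \left(-63\right) 78 + 3 = -4914 + 3 = -4911$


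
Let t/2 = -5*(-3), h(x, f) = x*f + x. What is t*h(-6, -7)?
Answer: 1080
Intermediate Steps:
h(x, f) = x + f*x (h(x, f) = f*x + x = x + f*x)
t = 30 (t = 2*(-5*(-3)) = 2*15 = 30)
t*h(-6, -7) = 30*(-6*(1 - 7)) = 30*(-6*(-6)) = 30*36 = 1080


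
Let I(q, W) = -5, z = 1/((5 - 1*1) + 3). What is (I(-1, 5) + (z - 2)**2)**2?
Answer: 5776/2401 ≈ 2.4057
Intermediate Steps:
z = 1/7 (z = 1/((5 - 1) + 3) = 1/(4 + 3) = 1/7 ≈ 0.14286)
(I(-1, 5) + (z - 2)**2)**2 = (-5 + (1/7 - 2)**2)**2 = (-5 + (-13/7)**2)**2 = (-5 + 169/49)**2 = (-76/49)**2 = 5776/2401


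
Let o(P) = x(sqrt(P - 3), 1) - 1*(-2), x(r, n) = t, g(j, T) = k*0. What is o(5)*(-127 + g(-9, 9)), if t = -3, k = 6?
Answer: 127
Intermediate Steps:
g(j, T) = 0 (g(j, T) = 6*0 = 0)
x(r, n) = -3
o(P) = -1 (o(P) = -3 - 1*(-2) = -3 + 2 = -1)
o(5)*(-127 + g(-9, 9)) = -(-127 + 0) = -1*(-127) = 127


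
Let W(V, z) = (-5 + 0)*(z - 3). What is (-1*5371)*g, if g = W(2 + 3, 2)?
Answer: -26855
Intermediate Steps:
W(V, z) = 15 - 5*z (W(V, z) = -5*(-3 + z) = 15 - 5*z)
g = 5 (g = 15 - 5*2 = 15 - 10 = 5)
(-1*5371)*g = -1*5371*5 = -5371*5 = -26855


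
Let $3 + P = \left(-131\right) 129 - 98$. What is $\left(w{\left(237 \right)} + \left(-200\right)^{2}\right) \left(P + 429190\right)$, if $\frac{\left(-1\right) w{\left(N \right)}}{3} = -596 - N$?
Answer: $17517662810$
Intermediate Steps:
$P = -17000$ ($P = -3 - 16997 = -17000$)
$w{\left(N \right)} = 1788 + 3 N$ ($w{\left(N \right)} = - 3 \left(-596 - N\right) = 1788 + 3 N$)
$\left(w{\left(237 \right)} + \left(-200\right)^{2}\right) \left(P + 429190\right) = \left(\left(1788 + 3 \cdot 237\right) + \left(-200\right)^{2}\right) \left(-17000 + 429190\right) = \left(\left(1788 + 711\right) + 40000\right) 412190 = \left(2499 + 40000\right) 412190 = 42499 \cdot 412190 = 17517662810$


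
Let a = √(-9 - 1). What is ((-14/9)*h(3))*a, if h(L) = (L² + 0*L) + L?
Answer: -56*I*√10/3 ≈ -59.029*I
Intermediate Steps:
h(L) = L + L² (h(L) = (L² + 0) + L = L² + L = L + L²)
a = I*√10 (a = √(-10) = I*√10 ≈ 3.1623*I)
((-14/9)*h(3))*a = ((-14/9)*(3*(1 + 3)))*(I*√10) = ((-14*⅑)*(3*4))*(I*√10) = (-14/9*12)*(I*√10) = -56*I*√10/3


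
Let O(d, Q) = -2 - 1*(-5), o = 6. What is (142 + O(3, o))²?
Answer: 21025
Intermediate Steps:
O(d, Q) = 3 (O(d, Q) = -2 + 5 = 3)
(142 + O(3, o))² = (142 + 3)² = 145² = 21025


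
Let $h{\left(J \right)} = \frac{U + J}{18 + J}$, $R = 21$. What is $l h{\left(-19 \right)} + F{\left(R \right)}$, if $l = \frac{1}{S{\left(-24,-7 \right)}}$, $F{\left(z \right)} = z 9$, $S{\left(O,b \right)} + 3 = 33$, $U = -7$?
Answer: $\frac{2848}{15} \approx 189.87$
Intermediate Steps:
$S{\left(O,b \right)} = 30$ ($S{\left(O,b \right)} = -3 + 33 = 30$)
$F{\left(z \right)} = 9 z$
$h{\left(J \right)} = \frac{-7 + J}{18 + J}$
$l = \frac{1}{30} \approx 0.033333$
$l h{\left(-19 \right)} + F{\left(R \right)} = \frac{\frac{1}{18 - 19} \left(-7 - 19\right)}{30} + 9 \cdot 21 = \frac{\frac{1}{-1} \left(-26\right)}{30} + 189 = \frac{\left(-1\right) \left(-26\right)}{30} + 189 = \frac{1}{30} \cdot 26 + 189 = \frac{13}{15} + 189 = \frac{2848}{15}$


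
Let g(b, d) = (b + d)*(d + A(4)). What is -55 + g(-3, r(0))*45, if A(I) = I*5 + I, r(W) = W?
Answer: -3295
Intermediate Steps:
A(I) = 6*I (A(I) = 5*I + I = 6*I)
g(b, d) = (24 + d)*(b + d) (g(b, d) = (b + d)*(d + 6*4) = (b + d)*(d + 24) = (b + d)*(24 + d) = (24 + d)*(b + d))
-55 + g(-3, r(0))*45 = -55 + (0² + 24*(-3) + 24*0 - 3*0)*45 = -55 + (0 - 72 + 0 + 0)*45 = -55 - 72*45 = -55 - 3240 = -3295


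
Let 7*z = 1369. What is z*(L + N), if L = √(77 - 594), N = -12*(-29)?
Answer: 476412/7 + 1369*I*√517/7 ≈ 68059.0 + 4446.8*I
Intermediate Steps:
N = 348
L = I*√517 (L = √(-517) = I*√517 ≈ 22.738*I)
z = 1369/7 (z = (⅐)*1369 = 1369/7 ≈ 195.57)
z*(L + N) = 1369*(I*√517 + 348)/7 = 1369*(348 + I*√517)/7 = 476412/7 + 1369*I*√517/7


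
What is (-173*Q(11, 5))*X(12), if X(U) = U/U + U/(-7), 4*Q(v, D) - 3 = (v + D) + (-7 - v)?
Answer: 865/28 ≈ 30.893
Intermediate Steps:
Q(v, D) = -1 + D/4 (Q(v, D) = ¾ + ((v + D) + (-7 - v))/4 = ¾ + ((D + v) + (-7 - v))/4 = ¾ + (-7 + D)/4 = ¾ + (-7/4 + D/4) = -1 + D/4)
X(U) = 1 - U/7 (X(U) = 1 + U*(-⅐) = 1 - U/7)
(-173*Q(11, 5))*X(12) = (-173*(-1 + (¼)*5))*(1 - ⅐*12) = (-173*(-1 + 5/4))*(1 - 12/7) = -173*¼*(-5/7) = -173/4*(-5/7) = 865/28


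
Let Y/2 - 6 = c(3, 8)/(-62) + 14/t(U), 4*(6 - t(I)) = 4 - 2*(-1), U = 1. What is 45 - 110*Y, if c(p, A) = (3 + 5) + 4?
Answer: -534805/279 ≈ -1916.9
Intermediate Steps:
c(p, A) = 12 (c(p, A) = 8 + 4 = 12)
t(I) = 9/2 (t(I) = 6 - (4 - 2*(-1))/4 = 6 - (4 + 2)/4 = 6 - ¼*6 = 6 - 3/2 = 9/2)
Y = 4976/279 (Y = 12 + 2*(12/(-62) + 14/(9/2)) = 12 + 2*(12*(-1/62) + 14*(2/9)) = 12 + 2*(-6/31 + 28/9) = 12 + 2*(814/279) = 12 + 1628/279 = 4976/279 ≈ 17.835)
45 - 110*Y = 45 - 110*4976/279 = 45 - 547360/279 = -534805/279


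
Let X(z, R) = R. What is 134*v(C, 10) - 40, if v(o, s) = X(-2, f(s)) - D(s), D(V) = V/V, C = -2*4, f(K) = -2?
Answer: -442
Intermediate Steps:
C = -8
D(V) = 1
v(o, s) = -3 (v(o, s) = -2 - 1*1 = -2 - 1 = -3)
134*v(C, 10) - 40 = 134*(-3) - 40 = -402 - 40 = -442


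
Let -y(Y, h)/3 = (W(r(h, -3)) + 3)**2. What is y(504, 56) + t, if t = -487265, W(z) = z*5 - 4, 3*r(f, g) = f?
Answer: -1538524/3 ≈ -5.1284e+5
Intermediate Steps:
r(f, g) = f/3
W(z) = -4 + 5*z (W(z) = 5*z - 4 = -4 + 5*z)
y(Y, h) = -3*(-1 + 5*h/3)**2 (y(Y, h) = -3*((-4 + 5*(h/3)) + 3)**2 = -3*((-4 + 5*h/3) + 3)**2 = -3*(-1 + 5*h/3)**2)
y(504, 56) + t = -(-3 + 5*56)**2/3 - 487265 = -(-3 + 280)**2/3 - 487265 = -1/3*277**2 - 487265 = -1/3*76729 - 487265 = -76729/3 - 487265 = -1538524/3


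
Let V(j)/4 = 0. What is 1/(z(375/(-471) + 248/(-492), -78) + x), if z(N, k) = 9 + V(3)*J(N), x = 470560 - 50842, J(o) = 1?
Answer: 1/419727 ≈ 2.3825e-6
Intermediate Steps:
V(j) = 0 (V(j) = 4*0 = 0)
x = 419718
z(N, k) = 9 (z(N, k) = 9 + 0*1 = 9 + 0 = 9)
1/(z(375/(-471) + 248/(-492), -78) + x) = 1/(9 + 419718) = 1/419727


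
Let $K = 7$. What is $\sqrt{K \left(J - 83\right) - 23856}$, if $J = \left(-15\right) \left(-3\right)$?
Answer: $i \sqrt{24122} \approx 155.31 i$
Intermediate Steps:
$J = 45$
$\sqrt{K \left(J - 83\right) - 23856} = \sqrt{7 \left(45 - 83\right) - 23856} = \sqrt{7 \left(-38\right) - 23856} = \sqrt{-266 - 23856} = \sqrt{-24122} = i \sqrt{24122}$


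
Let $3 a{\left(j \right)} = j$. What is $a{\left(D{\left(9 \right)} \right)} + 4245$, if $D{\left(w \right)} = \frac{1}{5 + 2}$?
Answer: $\frac{89146}{21} \approx 4245.0$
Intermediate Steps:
$D{\left(w \right)} = \frac{1}{7}$
$a{\left(j \right)} = \frac{j}{3}$
$a{\left(D{\left(9 \right)} \right)} + 4245 = \frac{1}{3} \cdot \frac{1}{7} + 4245 = \frac{1}{21} + 4245 = \frac{89146}{21}$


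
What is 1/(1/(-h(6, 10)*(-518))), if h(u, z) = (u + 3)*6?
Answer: 27972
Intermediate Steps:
h(u, z) = 18 + 6*u (h(u, z) = (3 + u)*6 = 18 + 6*u)
1/(1/(-h(6, 10)*(-518))) = 1/(1/(-(18 + 6*6)*(-518))) = 1/(1/(-(18 + 36)*(-518))) = 1/(1/(-54*(-518))) = 1/(1/(-1*(-27972))) = 1/(1/27972) = 27972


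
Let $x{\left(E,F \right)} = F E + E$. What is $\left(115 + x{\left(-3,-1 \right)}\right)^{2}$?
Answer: $13225$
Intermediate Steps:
$x{\left(E,F \right)} = E + E F$ ($x{\left(E,F \right)} = E F + E = E + E F$)
$\left(115 + x{\left(-3,-1 \right)}\right)^{2} = \left(115 - 3 \left(1 - 1\right)\right)^{2} = \left(115 - 0\right)^{2} = \left(115 + 0\right)^{2} = 115^{2} = 13225$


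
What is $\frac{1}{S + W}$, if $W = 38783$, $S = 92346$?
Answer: $\frac{1}{131129} \approx 7.6261 \cdot 10^{-6}$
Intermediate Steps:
$\frac{1}{S + W} = \frac{1}{92346 + 38783} = \frac{1}{131129}$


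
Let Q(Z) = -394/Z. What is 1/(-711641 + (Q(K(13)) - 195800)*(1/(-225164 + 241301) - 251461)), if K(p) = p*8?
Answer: 209781/10328841256659962 ≈ 2.0310e-11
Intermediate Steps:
K(p) = 8*p
1/(-711641 + (Q(K(13)) - 195800)*(1/(-225164 + 241301) - 251461)) = 1/(-711641 + (-394/(8*13) - 195800)*(1/(-225164 + 241301) - 251461)) = 1/(-711641 + (-394/104 - 195800)*(1/16137 - 251461)) = 1/(-711641 + (-394*1/104 - 195800)*(1/16137 - 251461)) = 1/(-711641 + (-197/52 - 195800)*(-4057826156/16137)) = 1/(-711641 - 10181797/52*(-4057826156/16137)) = 1/(-711641 + 10328990545420583/209781) = 1/(10328841256659962/209781) = 209781/10328841256659962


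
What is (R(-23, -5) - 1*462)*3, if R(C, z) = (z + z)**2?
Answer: -1086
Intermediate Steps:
R(C, z) = 4*z**2 (R(C, z) = (2*z)**2 = 4*z**2)
(R(-23, -5) - 1*462)*3 = (4*(-5)**2 - 1*462)*3 = (4*25 - 462)*3 = (100 - 462)*3 = -362*3 = -1086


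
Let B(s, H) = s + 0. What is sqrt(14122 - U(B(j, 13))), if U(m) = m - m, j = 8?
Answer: sqrt(14122) ≈ 118.84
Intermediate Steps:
B(s, H) = s
U(m) = 0
sqrt(14122 - U(B(j, 13))) = sqrt(14122 - 1*0) = sqrt(14122 + 0) = sqrt(14122)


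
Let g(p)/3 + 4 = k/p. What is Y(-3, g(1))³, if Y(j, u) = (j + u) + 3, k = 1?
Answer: -729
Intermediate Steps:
g(p) = -12 + 3/p (g(p) = -12 + 3*(1/p) = -12 + 3/p)
Y(j, u) = 3 + j + u
Y(-3, g(1))³ = (3 - 3 + (-12 + 3/1))³ = (3 - 3 + (-12 + 3*1))³ = (3 - 3 + (-12 + 3))³ = (3 - 3 - 9)³ = (-9)³ = -729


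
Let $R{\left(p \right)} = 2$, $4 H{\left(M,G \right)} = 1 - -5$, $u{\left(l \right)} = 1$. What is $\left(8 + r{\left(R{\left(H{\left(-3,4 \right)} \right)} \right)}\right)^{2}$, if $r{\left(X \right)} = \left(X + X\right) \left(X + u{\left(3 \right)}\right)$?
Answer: $400$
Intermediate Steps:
$H{\left(M,G \right)} = \frac{3}{2}$ ($H{\left(M,G \right)} = \frac{1 - -5}{4} = \frac{1 + 5}{4} = \frac{1}{4} \cdot 6 = \frac{3}{2}$)
$r{\left(X \right)} = 2 X \left(1 + X\right)$ ($r{\left(X \right)} = \left(X + X\right) \left(X + 1\right) = 2 X \left(1 + X\right)$)
$\left(8 + r{\left(R{\left(H{\left(-3,4 \right)} \right)} \right)}\right)^{2} = \left(8 + 2 \cdot 2 \left(1 + 2\right)\right)^{2} = \left(8 + 2 \cdot 2 \cdot 3\right)^{2} = \left(8 + 12\right)^{2} = 20^{2} = 400$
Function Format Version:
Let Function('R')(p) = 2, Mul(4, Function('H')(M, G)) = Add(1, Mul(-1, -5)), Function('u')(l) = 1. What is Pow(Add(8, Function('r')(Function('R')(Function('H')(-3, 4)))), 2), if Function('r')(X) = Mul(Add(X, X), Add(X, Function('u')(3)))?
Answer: 400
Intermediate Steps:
Function('H')(M, G) = Rational(3, 2) (Function('H')(M, G) = Mul(Rational(1, 4), Add(1, Mul(-1, -5))) = Mul(Rational(1, 4), Add(1, 5)) = Mul(Rational(1, 4), 6) = Rational(3, 2))
Function('r')(X) = Mul(2, X, Add(1, X)) (Function('r')(X) = Mul(Add(X, X), Add(X, 1)) = Mul(Mul(2, X), Add(1, X)) = Mul(2, X, Add(1, X)))
Pow(Add(8, Function('r')(Function('R')(Function('H')(-3, 4)))), 2) = Pow(Add(8, Mul(2, 2, Add(1, 2))), 2) = Pow(Add(8, Mul(2, 2, 3)), 2) = Pow(Add(8, 12), 2) = Pow(20, 2) = 400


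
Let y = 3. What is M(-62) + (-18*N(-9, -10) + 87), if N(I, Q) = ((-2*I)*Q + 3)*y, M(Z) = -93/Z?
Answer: 19293/2 ≈ 9646.5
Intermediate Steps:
N(I, Q) = 9 - 6*I*Q (N(I, Q) = ((-2*I)*Q + 3)*3 = (-2*I*Q + 3)*3 = (3 - 2*I*Q)*3 = 9 - 6*I*Q)
M(-62) + (-18*N(-9, -10) + 87) = -93/(-62) + (-18*(9 - 6*(-9)*(-10)) + 87) = -93*(-1/62) + (-18*(9 - 540) + 87) = 3/2 + (-18*(-531) + 87) = 3/2 + (9558 + 87) = 3/2 + 9645 = 19293/2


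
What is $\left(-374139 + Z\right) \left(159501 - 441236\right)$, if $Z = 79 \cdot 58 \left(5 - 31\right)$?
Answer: $138971705185$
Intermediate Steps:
$Z = -119132$ ($Z = 4582 \left(-26\right) = -119132$)
$\left(-374139 + Z\right) \left(159501 - 441236\right) = \left(-374139 - 119132\right) \left(159501 - 441236\right) = \left(-493271\right) \left(-281735\right) = 138971705185$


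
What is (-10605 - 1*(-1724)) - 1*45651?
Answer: -54532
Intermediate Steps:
(-10605 - 1*(-1724)) - 1*45651 = (-10605 + 1724) - 45651 = -8881 - 45651 = -54532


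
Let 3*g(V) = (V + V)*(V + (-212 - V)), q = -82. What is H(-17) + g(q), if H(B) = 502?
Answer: 36274/3 ≈ 12091.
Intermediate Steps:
g(V) = -424*V/3 (g(V) = ((V + V)*(V + (-212 - V)))/3 = ((2*V)*(-212))/3 = (-424*V)/3 = -424*V/3)
H(-17) + g(q) = 502 - 424/3*(-82) = 502 + 34768/3 = 36274/3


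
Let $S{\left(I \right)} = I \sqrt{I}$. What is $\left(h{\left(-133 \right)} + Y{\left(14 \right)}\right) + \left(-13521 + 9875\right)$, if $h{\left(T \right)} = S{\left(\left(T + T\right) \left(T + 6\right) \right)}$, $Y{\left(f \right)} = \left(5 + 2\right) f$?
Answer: $-3548 + 33782 \sqrt{33782} \approx 6.2055 \cdot 10^{6}$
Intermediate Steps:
$Y{\left(f \right)} = 7 f$
$S{\left(I \right)} = I^{\frac{3}{2}}$
$h{\left(T \right)} = 2 \sqrt{2} \left(T \left(6 + T\right)\right)^{\frac{3}{2}}$ ($h{\left(T \right)} = \left(\left(T + T\right) \left(T + 6\right)\right)^{\frac{3}{2}} = \left(2 T \left(6 + T\right)\right)^{\frac{3}{2}} = 2 \sqrt{2} \left(T \left(6 + T\right)\right)^{\frac{3}{2}}$)
$\left(h{\left(-133 \right)} + Y{\left(14 \right)}\right) + \left(-13521 + 9875\right) = \left(2 \sqrt{2} \left(- 133 \left(6 - 133\right)\right)^{\frac{3}{2}} + 7 \cdot 14\right) + \left(-13521 + 9875\right) = \left(2 \sqrt{2} \left(\left(-133\right) \left(-127\right)\right)^{\frac{3}{2}} + 98\right) - 3646 = \left(2 \sqrt{2} \cdot 16891^{\frac{3}{2}} + 98\right) - 3646 = \left(2 \sqrt{2} \cdot 16891 \sqrt{16891} + 98\right) - 3646 = \left(33782 \sqrt{33782} + 98\right) - 3646 = \left(98 + 33782 \sqrt{33782}\right) - 3646 = -3548 + 33782 \sqrt{33782}$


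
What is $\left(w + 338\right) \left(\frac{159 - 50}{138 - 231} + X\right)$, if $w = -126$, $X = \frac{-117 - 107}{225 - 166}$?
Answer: $- \frac{5779756}{5487} \approx -1053.4$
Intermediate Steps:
$X = - \frac{224}{59} \approx -3.7966$
$\left(w + 338\right) \left(\frac{159 - 50}{138 - 231} + X\right) = \left(-126 + 338\right) \left(\frac{159 - 50}{138 - 231} - \frac{224}{59}\right) = 212 \left(\frac{109}{-93} - \frac{224}{59}\right) = 212 \left(109 \left(- \frac{1}{93}\right) - \frac{224}{59}\right) = 212 \left(- \frac{109}{93} - \frac{224}{59}\right) = 212 \left(- \frac{27263}{5487}\right) = - \frac{5779756}{5487}$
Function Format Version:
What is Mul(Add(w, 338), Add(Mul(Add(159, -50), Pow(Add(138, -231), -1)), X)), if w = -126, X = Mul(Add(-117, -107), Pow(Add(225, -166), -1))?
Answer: Rational(-5779756, 5487) ≈ -1053.4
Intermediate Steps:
X = Rational(-224, 59) (X = Mul(-224, Pow(59, -1)) = Mul(-224, Rational(1, 59)) = Rational(-224, 59) ≈ -3.7966)
Mul(Add(w, 338), Add(Mul(Add(159, -50), Pow(Add(138, -231), -1)), X)) = Mul(Add(-126, 338), Add(Mul(Add(159, -50), Pow(Add(138, -231), -1)), Rational(-224, 59))) = Mul(212, Add(Mul(109, Pow(-93, -1)), Rational(-224, 59))) = Mul(212, Add(Mul(109, Rational(-1, 93)), Rational(-224, 59))) = Mul(212, Add(Rational(-109, 93), Rational(-224, 59))) = Mul(212, Rational(-27263, 5487)) = Rational(-5779756, 5487)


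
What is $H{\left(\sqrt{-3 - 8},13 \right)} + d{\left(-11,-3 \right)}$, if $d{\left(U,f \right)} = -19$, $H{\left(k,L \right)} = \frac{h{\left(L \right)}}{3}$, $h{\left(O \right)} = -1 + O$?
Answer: $-15$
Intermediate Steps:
$H{\left(k,L \right)} = - \frac{1}{3} + \frac{L}{3}$ ($H{\left(k,L \right)} = \frac{-1 + L}{3} = \left(-1 + L\right) \frac{1}{3} = - \frac{1}{3} + \frac{L}{3}$)
$H{\left(\sqrt{-3 - 8},13 \right)} + d{\left(-11,-3 \right)} = \left(- \frac{1}{3} + \frac{1}{3} \cdot 13\right) - 19 = \left(- \frac{1}{3} + \frac{13}{3}\right) - 19 = 4 - 19 = -15$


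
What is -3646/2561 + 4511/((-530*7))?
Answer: -25079331/9501310 ≈ -2.6396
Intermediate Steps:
-3646/2561 + 4511/((-530*7)) = -3646*1/2561 + 4511/(-3710) = -3646/2561 + 4511*(-1/3710) = -3646/2561 - 4511/3710 = -25079331/9501310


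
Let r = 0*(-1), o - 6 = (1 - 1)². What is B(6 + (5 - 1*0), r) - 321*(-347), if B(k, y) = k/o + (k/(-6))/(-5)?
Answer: 556946/5 ≈ 1.1139e+5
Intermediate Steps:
o = 6 (o = 6 + (1 - 1)² = 6 + 0² = 6 + 0 = 6)
r = 0
B(k, y) = k/5 (B(k, y) = k/6 + (k/(-6))/(-5) = k*(⅙) + (k*(-⅙))*(-⅕) = k/6 - k/6*(-⅕) = k/6 + k/30 = k/5)
B(6 + (5 - 1*0), r) - 321*(-347) = (6 + (5 - 1*0))/5 - 321*(-347) = (6 + (5 + 0))/5 + 111387 = (6 + 5)/5 + 111387 = (⅕)*11 + 111387 = 11/5 + 111387 = 556946/5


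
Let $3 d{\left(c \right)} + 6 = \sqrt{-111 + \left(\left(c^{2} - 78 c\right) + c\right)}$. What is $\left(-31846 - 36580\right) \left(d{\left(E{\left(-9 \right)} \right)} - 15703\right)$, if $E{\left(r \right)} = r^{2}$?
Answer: $1074630330 - \frac{68426 \sqrt{213}}{3} \approx 1.0743 \cdot 10^{9}$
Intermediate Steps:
$d{\left(c \right)} = -2 + \frac{\sqrt{-111 + c^{2} - 77 c}}{3}$ ($d{\left(c \right)} = -2 + \frac{\sqrt{-111 + \left(\left(c^{2} - 78 c\right) + c\right)}}{3} = -2 + \frac{\sqrt{-111 + \left(c^{2} - 77 c\right)}}{3} = -2 + \frac{\sqrt{-111 + c^{2} - 77 c}}{3}$)
$\left(-31846 - 36580\right) \left(d{\left(E{\left(-9 \right)} \right)} - 15703\right) = \left(-31846 - 36580\right) \left(\left(-2 + \frac{\sqrt{-111 + \left(\left(-9\right)^{2}\right)^{2} - 77 \left(-9\right)^{2}}}{3}\right) - 15703\right) = - 68426 \left(\left(-2 + \frac{\sqrt{-111 + 81^{2} - 6237}}{3}\right) - 15703\right) = - 68426 \left(\left(-2 + \frac{\sqrt{-111 + 6561 - 6237}}{3}\right) - 15703\right) = - 68426 \left(\left(-2 + \frac{\sqrt{213}}{3}\right) - 15703\right) = - 68426 \left(-15705 + \frac{\sqrt{213}}{3}\right) = 1074630330 - \frac{68426 \sqrt{213}}{3}$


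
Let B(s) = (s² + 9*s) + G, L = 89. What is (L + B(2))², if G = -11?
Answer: 10000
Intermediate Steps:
B(s) = -11 + s² + 9*s (B(s) = (s² + 9*s) - 11 = -11 + s² + 9*s)
(L + B(2))² = (89 + (-11 + 2² + 9*2))² = (89 + (-11 + 4 + 18))² = (89 + 11)² = 100² = 10000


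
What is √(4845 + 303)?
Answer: 6*√143 ≈ 71.750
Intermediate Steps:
√(4845 + 303) = √5148 = 6*√143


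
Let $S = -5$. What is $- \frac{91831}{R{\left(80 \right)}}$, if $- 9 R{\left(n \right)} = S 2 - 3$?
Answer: $- \frac{826479}{13} \approx -63575.0$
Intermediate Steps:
$R{\left(n \right)} = \frac{13}{9}$ ($R{\left(n \right)} = - \frac{\left(-5\right) 2 - 3}{9} = - \frac{-10 - 3}{9} = \left(- \frac{1}{9}\right) \left(-13\right) = \frac{13}{9}$)
$- \frac{91831}{R{\left(80 \right)}} = - \frac{91831}{\frac{13}{9}} = \left(-91831\right) \frac{9}{13} = - \frac{826479}{13}$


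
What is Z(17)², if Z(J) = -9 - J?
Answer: 676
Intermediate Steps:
Z(17)² = (-9 - 1*17)² = (-9 - 17)² = (-26)² = 676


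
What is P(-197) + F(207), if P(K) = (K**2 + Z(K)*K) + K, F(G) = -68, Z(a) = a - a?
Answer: 38544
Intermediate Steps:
Z(a) = 0
P(K) = K + K**2 (P(K) = (K**2 + 0*K) + K = (K**2 + 0) + K = K**2 + K = K + K**2)
P(-197) + F(207) = -197*(1 - 197) - 68 = -197*(-196) - 68 = 38612 - 68 = 38544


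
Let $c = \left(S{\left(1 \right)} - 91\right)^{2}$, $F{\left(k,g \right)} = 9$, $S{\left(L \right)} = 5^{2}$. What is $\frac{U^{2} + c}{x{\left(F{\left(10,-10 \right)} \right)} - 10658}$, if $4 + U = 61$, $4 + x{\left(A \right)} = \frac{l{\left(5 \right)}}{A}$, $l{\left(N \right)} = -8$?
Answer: $- \frac{5265}{7382} \approx -0.71322$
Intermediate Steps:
$S{\left(L \right)} = 25$
$x{\left(A \right)} = -4 - \frac{8}{A}$
$U = 57$ ($U = -4 + 61 = 57$)
$c = 4356$ ($c = \left(25 - 91\right)^{2} = \left(-66\right)^{2} = 4356$)
$\frac{U^{2} + c}{x{\left(F{\left(10,-10 \right)} \right)} - 10658} = \frac{57^{2} + 4356}{\left(-4 - \frac{8}{9}\right) - 10658} = \frac{3249 + 4356}{\left(-4 - \frac{8}{9}\right) - 10658} = \frac{7605}{\left(-4 - \frac{8}{9}\right) - 10658} = \frac{7605}{- \frac{44}{9} - 10658} = \frac{7605}{- \frac{95966}{9}} = 7605 \left(- \frac{9}{95966}\right) = - \frac{5265}{7382}$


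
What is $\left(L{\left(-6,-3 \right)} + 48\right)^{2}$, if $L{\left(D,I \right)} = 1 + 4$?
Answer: $2809$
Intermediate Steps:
$L{\left(D,I \right)} = 5$
$\left(L{\left(-6,-3 \right)} + 48\right)^{2} = \left(5 + 48\right)^{2} = 53^{2} = 2809$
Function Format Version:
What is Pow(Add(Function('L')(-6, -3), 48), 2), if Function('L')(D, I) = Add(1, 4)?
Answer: 2809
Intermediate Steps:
Function('L')(D, I) = 5
Pow(Add(Function('L')(-6, -3), 48), 2) = Pow(Add(5, 48), 2) = Pow(53, 2) = 2809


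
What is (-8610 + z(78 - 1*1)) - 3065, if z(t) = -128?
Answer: -11803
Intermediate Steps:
(-8610 + z(78 - 1*1)) - 3065 = (-8610 - 128) - 3065 = -8738 - 3065 = -11803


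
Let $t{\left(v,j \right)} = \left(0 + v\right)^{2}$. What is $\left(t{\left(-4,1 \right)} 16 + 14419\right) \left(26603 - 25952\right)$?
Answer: $9553425$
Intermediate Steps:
$t{\left(v,j \right)} = v^{2}$
$\left(t{\left(-4,1 \right)} 16 + 14419\right) \left(26603 - 25952\right) = \left(\left(-4\right)^{2} \cdot 16 + 14419\right) \left(26603 - 25952\right) = \left(16 \cdot 16 + 14419\right) 651 = \left(256 + 14419\right) 651 = 14675 \cdot 651 = 9553425$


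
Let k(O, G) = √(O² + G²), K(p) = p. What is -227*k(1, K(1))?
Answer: -227*√2 ≈ -321.03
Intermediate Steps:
k(O, G) = √(G² + O²)
-227*k(1, K(1)) = -227*√(1² + 1²) = -227*√(1 + 1) = -227*√2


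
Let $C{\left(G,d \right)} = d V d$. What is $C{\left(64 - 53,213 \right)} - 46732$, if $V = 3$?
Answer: $89375$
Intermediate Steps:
$C{\left(G,d \right)} = 3 d^{2}$ ($C{\left(G,d \right)} = d 3 d = 3 d d = 3 d^{2}$)
$C{\left(64 - 53,213 \right)} - 46732 = 3 \cdot 213^{2} - 46732 = 3 \cdot 45369 - 46732 = 136107 - 46732 = 89375$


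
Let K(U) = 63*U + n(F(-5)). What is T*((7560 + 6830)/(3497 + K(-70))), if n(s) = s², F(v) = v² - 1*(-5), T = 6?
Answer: -86340/13 ≈ -6641.5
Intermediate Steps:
F(v) = 5 + v² (F(v) = v² + 5 = 5 + v²)
K(U) = 900 + 63*U (K(U) = 63*U + (5 + (-5)²)² = 63*U + (5 + 25)² = 63*U + 30² = 63*U + 900 = 900 + 63*U)
T*((7560 + 6830)/(3497 + K(-70))) = 6*((7560 + 6830)/(3497 + (900 + 63*(-70)))) = 6*(14390/(3497 + (900 - 4410))) = 6*(14390/(3497 - 3510)) = 6*(14390/(-13)) = 6*(14390*(-1/13)) = 6*(-14390/13) = -86340/13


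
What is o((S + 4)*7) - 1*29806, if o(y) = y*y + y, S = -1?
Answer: -29344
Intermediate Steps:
o(y) = y + y**2 (o(y) = y**2 + y = y + y**2)
o((S + 4)*7) - 1*29806 = ((-1 + 4)*7)*(1 + (-1 + 4)*7) - 1*29806 = (3*7)*(1 + 3*7) - 29806 = 21*(1 + 21) - 29806 = 21*22 - 29806 = 462 - 29806 = -29344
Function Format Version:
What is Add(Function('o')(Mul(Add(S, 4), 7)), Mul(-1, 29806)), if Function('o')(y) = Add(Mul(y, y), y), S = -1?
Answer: -29344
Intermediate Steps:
Function('o')(y) = Add(y, Pow(y, 2)) (Function('o')(y) = Add(Pow(y, 2), y) = Add(y, Pow(y, 2)))
Add(Function('o')(Mul(Add(S, 4), 7)), Mul(-1, 29806)) = Add(Mul(Mul(Add(-1, 4), 7), Add(1, Mul(Add(-1, 4), 7))), Mul(-1, 29806)) = Add(Mul(Mul(3, 7), Add(1, Mul(3, 7))), -29806) = Add(Mul(21, Add(1, 21)), -29806) = Add(Mul(21, 22), -29806) = Add(462, -29806) = -29344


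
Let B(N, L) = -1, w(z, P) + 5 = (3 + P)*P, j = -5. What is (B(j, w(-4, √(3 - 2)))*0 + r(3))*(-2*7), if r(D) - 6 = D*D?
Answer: -210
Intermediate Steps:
w(z, P) = -5 + P*(3 + P) (w(z, P) = -5 + (3 + P)*P = -5 + P*(3 + P))
r(D) = 6 + D² (r(D) = 6 + D*D = 6 + D²)
(B(j, w(-4, √(3 - 2)))*0 + r(3))*(-2*7) = (-1*0 + (6 + 3²))*(-2*7) = (0 + (6 + 9))*(-14) = (0 + 15)*(-14) = 15*(-14) = -210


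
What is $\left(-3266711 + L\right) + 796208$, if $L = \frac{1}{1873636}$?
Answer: $- \frac{4628823358907}{1873636} \approx -2.4705 \cdot 10^{6}$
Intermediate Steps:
$L = \frac{1}{1873636} \approx 5.3372 \cdot 10^{-7}$
$\left(-3266711 + L\right) + 796208 = \left(-3266711 + \frac{1}{1873636}\right) + 796208 = - \frac{6120627331195}{1873636} + 796208 = - \frac{4628823358907}{1873636}$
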